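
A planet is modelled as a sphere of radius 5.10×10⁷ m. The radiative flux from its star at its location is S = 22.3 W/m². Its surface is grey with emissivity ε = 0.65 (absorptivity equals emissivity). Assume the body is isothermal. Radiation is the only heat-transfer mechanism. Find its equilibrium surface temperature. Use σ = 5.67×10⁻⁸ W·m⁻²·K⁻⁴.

At equilibrium, absorbed power = emitted power.
Absorbing cross-section = πr² = 8.171×10¹⁵ m²; emitting surface = 4πr² = 3.269×10¹⁶ m² (ratio 4).
εS·A_cross = εσ·A_surf·T⁴  ⇒  T⁴ = S/(4σ)   (ε cancels).
T⁴ = 22.3/(4·5.67×10⁻⁸) = 9.832×10⁷ K⁴.
T = (9.832×10⁷)^(1/4).

T ≈ 99.6 K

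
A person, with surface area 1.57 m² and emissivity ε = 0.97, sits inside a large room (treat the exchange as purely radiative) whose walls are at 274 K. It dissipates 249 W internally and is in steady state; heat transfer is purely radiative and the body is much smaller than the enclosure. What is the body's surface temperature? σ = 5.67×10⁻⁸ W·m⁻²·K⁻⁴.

T ≈ 304 K

For a small grey body in a large enclosure, net radiated power = εσA(T⁴ − T_w⁴).
Steady state: P = εσA(T⁴ − T_w⁴) with A = 1.57 m².
T⁴ = P/(εσA) + T_w⁴ = 249/(0.97·5.67×10⁻⁸·1.570) + (274)⁴
    = 2.884×10⁹ + 5.636×10⁹ = 8.520×10⁹ K⁴.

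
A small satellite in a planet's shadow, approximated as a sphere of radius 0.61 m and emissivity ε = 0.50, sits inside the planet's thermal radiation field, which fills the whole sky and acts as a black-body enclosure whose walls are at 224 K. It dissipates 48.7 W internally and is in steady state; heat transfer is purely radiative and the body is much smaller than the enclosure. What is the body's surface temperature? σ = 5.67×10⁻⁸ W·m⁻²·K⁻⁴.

T ≈ 232 K

For a small grey body in a large enclosure, net radiated power = εσA(T⁴ − T_w⁴).
Steady state: P = εσA(T⁴ − T_w⁴) with A = 4πr² = 4.676 m².
T⁴ = P/(εσA) + T_w⁴ = 48.7/(0.50·5.67×10⁻⁸·4.676) + (224)⁴
    = 3.674×10⁸ + 2.518×10⁹ = 2.885×10⁹ K⁴.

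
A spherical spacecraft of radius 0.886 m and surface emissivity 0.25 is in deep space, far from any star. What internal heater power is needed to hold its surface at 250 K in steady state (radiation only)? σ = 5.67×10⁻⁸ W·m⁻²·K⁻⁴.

P = εσ·4πr²·T⁴.
4πr² = 9.865 m²; T⁴ = 3.906×10⁹ K⁴.
P = 0.25·5.67×10⁻⁸·9.865·3.906×10⁹.

P ≈ 546 W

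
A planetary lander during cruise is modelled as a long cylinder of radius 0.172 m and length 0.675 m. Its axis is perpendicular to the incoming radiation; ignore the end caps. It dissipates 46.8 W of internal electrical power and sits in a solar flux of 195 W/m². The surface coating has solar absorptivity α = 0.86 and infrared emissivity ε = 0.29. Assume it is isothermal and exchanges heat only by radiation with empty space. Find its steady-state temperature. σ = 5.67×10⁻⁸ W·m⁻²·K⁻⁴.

T ≈ 291 K

At steady state, absorbed solar power + internal power = radiated power.
Absorbed: α·S·A_cross = 0.86·195·0.2322 = 38.94 W (cross-section 2rL).
Total input = 38.94 + 46.8 = 85.74 W.
Radiated: εσ·A_surf·T⁴ with A_surf = 2πrL = 0.7295 m².
T⁴ = 85.74/(0.29·5.67×10⁻⁸·0.7295) = 7.148×10⁹ K⁴.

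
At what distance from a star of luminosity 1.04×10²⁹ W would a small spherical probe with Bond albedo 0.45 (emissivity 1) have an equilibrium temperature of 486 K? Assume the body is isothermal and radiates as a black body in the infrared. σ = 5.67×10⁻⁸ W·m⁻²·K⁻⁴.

d ≈ 6.00×10¹¹ m

For an isothermal black-emitting sphere, (1−a)S·πr² = σ·4πr²·T⁴ ⇒ S = 4σT⁴/(1−a).
S = 4·5.67×10⁻⁸·(486)⁴/0.550 = 23010 W/m².
Flux falls as S = L/(4πd²), so d = √(L/(4πS)) = √(1.04×10²⁹/(4π·23010)).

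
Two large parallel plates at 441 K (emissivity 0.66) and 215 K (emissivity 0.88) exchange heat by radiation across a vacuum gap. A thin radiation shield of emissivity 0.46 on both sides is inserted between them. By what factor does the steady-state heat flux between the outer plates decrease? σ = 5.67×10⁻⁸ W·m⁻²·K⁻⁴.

factor ≈ 3.03

Without shield: q₀ = σΔ(T⁴)/(1/ε₁+1/ε₂−1) with denominator 1.652.
With shield the two gaps are in series; the resistances add: (1/ε₁+1/ε_s−1)+(1/ε_s+1/ε₂−1) = 2.689+2.310 = 4.999.
Heat-flux ratio q₀/q = 4.999/1.652.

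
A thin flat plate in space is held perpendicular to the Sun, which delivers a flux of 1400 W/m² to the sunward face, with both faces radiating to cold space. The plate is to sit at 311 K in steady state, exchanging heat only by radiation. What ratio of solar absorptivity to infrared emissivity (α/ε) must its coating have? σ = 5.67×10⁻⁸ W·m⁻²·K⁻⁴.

Balance: αS·A = εσ·2A·T⁴ ⇒ α/ε = 2σT⁴/S.
α/ε = 2·5.67×10⁻⁸·(311)⁴/1400 = 2·5.67×10⁻⁸·9.355×10⁹/1400.

α/ε ≈ 0.758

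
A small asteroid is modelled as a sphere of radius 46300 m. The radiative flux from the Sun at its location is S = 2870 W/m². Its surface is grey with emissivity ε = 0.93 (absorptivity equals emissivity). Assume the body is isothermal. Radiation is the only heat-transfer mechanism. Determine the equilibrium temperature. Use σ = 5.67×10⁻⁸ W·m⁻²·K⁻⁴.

T ≈ 335 K

At equilibrium, absorbed power = emitted power.
Absorbing cross-section = πr² = 6.735×10⁹ m²; emitting surface = 4πr² = 2.694×10¹⁰ m² (ratio 4).
εS·A_cross = εσ·A_surf·T⁴  ⇒  T⁴ = S/(4σ)   (ε cancels).
T⁴ = 2870/(4·5.67×10⁻⁸) = 1.265×10¹⁰ K⁴.
T = (1.265×10¹⁰)^(1/4).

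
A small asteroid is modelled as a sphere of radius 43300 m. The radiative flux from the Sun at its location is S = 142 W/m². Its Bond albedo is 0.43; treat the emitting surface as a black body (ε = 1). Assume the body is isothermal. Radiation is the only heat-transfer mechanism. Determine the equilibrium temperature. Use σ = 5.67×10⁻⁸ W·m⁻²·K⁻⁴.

At equilibrium, absorbed power = emitted power.
Absorbing cross-section = πr² = 5.890×10⁹ m²; emitting surface = 4πr² = 2.356×10¹⁰ m² (ratio 4).
(1−a)S·A_cross = εσ·A_surf·T⁴  ⇒  T⁴ = (1−a)S/(4σ).
T⁴ = 0.570·142/(4·5.67×10⁻⁸) = 3.569×10⁸ K⁴.
T = (3.569×10⁸)^(1/4).

T ≈ 137 K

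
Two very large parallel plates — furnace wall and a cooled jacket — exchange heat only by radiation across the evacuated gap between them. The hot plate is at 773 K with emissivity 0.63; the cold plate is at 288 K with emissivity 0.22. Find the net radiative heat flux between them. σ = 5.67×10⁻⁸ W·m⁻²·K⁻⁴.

q ≈ 3870 W/m²

For two infinite grey parallel plates, q = σ(T₁⁴ − T₂⁴)/(1/ε₁ + 1/ε₂ − 1).
T₁⁴ − T₂⁴ = 3.570×10¹¹ − 6.880×10⁹ = 3.502×10¹¹ K⁴.
1/ε₁ + 1/ε₂ − 1 = 1.587 + 4.545 − 1 = 5.133.
q = 5.67×10⁻⁸ × 3.502×10¹¹ / 5.133.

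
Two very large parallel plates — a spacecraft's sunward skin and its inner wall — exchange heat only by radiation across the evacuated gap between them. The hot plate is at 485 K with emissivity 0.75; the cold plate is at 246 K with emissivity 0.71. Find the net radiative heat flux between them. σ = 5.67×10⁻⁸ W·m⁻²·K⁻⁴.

For two infinite grey parallel plates, q = σ(T₁⁴ − T₂⁴)/(1/ε₁ + 1/ε₂ − 1).
T₁⁴ − T₂⁴ = 5.533×10¹⁰ − 3.662×10⁹ = 5.167×10¹⁰ K⁴.
1/ε₁ + 1/ε₂ − 1 = 1.333 + 1.408 − 1 = 1.742.
q = 5.67×10⁻⁸ × 5.167×10¹⁰ / 1.742.

q ≈ 1680 W/m²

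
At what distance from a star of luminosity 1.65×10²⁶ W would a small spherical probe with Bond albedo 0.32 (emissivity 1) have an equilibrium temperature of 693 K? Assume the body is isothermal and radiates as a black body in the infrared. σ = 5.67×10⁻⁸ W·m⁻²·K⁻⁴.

For an isothermal black-emitting sphere, (1−a)S·πr² = σ·4πr²·T⁴ ⇒ S = 4σT⁴/(1−a).
S = 4·5.67×10⁻⁸·(693)⁴/0.680 = 76920 W/m².
Flux falls as S = L/(4πd²), so d = √(L/(4πS)) = √(1.65×10²⁶/(4π·76920)).

d ≈ 1.31×10¹⁰ m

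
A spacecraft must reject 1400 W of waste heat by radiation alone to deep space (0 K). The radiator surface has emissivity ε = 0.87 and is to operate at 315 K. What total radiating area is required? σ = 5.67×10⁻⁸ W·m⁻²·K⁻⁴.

A ≈ 2.88 m²

P = εσA T⁴ ⇒ A = P/(εσT⁴).
T⁴ = 9.846×10⁹ K⁴.
A = 1400/(0.87 × 5.67×10⁻⁸ × 9.846×10⁹).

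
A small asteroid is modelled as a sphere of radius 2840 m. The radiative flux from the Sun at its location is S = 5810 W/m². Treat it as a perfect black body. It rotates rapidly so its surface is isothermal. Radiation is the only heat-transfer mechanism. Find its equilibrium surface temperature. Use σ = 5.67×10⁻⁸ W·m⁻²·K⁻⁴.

At equilibrium, absorbed power = emitted power.
Absorbing cross-section = πr² = 2.534×10⁷ m²; emitting surface = 4πr² = 1.014×10⁸ m² (ratio 4).
S·A_cross = εσ·A_surf·T⁴  ⇒  T⁴ = S/(4σ).
T⁴ = 1.00·5810/(4·5.67×10⁻⁸) = 2.562×10¹⁰ K⁴.
T = (2.562×10¹⁰)^(1/4).

T ≈ 400 K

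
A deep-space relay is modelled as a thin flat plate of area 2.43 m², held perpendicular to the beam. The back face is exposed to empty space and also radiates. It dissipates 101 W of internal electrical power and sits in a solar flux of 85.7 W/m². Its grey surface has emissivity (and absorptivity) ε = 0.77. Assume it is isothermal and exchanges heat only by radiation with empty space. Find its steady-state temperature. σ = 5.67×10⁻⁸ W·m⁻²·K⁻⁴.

At steady state, absorbed solar power + internal power = radiated power.
Absorbed: α·S·A_cross = 0.77·85.7·2.430 = 160.4 W (cross-section A).
Total input = 160.4 + 101 = 261.4 W.
Radiated: εσ·A_surf·T⁴ with A_surf = 2A = 4.860 m².
T⁴ = 261.4/(0.77·5.67×10⁻⁸·4.860) = 1.232×10⁹ K⁴.

T ≈ 187 K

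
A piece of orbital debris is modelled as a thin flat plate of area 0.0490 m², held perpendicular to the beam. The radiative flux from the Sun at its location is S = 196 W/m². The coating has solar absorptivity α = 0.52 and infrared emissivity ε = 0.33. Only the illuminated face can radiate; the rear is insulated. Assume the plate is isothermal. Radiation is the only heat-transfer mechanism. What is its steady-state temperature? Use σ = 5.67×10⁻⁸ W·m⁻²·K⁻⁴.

At equilibrium, absorbed power = emitted power.
Absorbing cross-section = A = 0.04900 m²; emitting surface = A = 0.04900 m² (ratio 1).
αS·A_cross = εσ·A_surf·T⁴  ⇒  T⁴ = αS/(ε·1σ).
T⁴ = 0.520·196/(0.33·1·5.67×10⁻⁸) = 5.447×10⁹ K⁴.
T = (5.447×10⁹)^(1/4).

T ≈ 272 K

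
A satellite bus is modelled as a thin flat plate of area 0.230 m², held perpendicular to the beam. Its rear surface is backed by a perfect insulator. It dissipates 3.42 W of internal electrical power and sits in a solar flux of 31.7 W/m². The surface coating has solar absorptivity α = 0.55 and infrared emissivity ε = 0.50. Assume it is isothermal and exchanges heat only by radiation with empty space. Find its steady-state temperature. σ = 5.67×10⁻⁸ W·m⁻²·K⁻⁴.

At steady state, absorbed solar power + internal power = radiated power.
Absorbed: α·S·A_cross = 0.55·31.7·0.2300 = 4.010 W (cross-section A).
Total input = 4.010 + 3.42 = 7.430 W.
Radiated: εσ·A_surf·T⁴ with A_surf = A = 0.2300 m².
T⁴ = 7.430/(0.50·5.67×10⁻⁸·0.2300) = 1.139×10⁹ K⁴.

T ≈ 184 K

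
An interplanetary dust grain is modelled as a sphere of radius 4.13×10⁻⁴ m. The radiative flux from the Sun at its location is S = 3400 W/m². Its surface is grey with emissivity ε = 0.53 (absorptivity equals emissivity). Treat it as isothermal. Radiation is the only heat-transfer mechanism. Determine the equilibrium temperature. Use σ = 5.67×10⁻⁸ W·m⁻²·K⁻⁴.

T ≈ 350 K

At equilibrium, absorbed power = emitted power.
Absorbing cross-section = πr² = 5.359×10⁻⁷ m²; emitting surface = 4πr² = 2.143×10⁻⁶ m² (ratio 4).
εS·A_cross = εσ·A_surf·T⁴  ⇒  T⁴ = S/(4σ)   (ε cancels).
T⁴ = 3400/(4·5.67×10⁻⁸) = 1.499×10¹⁰ K⁴.
T = (1.499×10¹⁰)^(1/4).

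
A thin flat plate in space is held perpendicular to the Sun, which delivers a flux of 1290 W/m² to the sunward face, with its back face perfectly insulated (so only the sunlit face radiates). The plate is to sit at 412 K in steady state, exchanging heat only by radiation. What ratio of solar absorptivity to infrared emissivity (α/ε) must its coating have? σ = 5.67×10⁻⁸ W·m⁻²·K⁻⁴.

Balance: αS·A = εσ·1A·T⁴ ⇒ α/ε = σT⁴/S.
α/ε = 5.67×10⁻⁸·(412)⁴/1290 = 5.67×10⁻⁸·2.881×10¹⁰/1290.

α/ε ≈ 1.27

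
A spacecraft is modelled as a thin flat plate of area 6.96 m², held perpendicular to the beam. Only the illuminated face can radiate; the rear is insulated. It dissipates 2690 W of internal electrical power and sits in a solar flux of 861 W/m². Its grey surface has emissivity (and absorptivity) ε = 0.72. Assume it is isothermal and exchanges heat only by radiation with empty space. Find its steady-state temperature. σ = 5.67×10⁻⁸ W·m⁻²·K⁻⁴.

T ≈ 396 K

At steady state, absorbed solar power + internal power = radiated power.
Absorbed: α·S·A_cross = 0.72·861·6.960 = 4315 W (cross-section A).
Total input = 4315 + 2690 = 7005 W.
Radiated: εσ·A_surf·T⁴ with A_surf = A = 6.960 m².
T⁴ = 7005/(0.72·5.67×10⁻⁸·6.960) = 2.465×10¹⁰ K⁴.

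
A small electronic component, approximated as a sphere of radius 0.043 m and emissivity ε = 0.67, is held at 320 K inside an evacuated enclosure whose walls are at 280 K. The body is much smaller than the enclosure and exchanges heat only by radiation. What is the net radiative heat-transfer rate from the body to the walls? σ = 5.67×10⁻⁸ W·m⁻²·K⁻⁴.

P_net ≈ 3.83 W

For a small grey body in a large enclosure: P_net = εσA(T_body⁴ − T_wall⁴).
A = 4πr² = 0.02324 m²; T_body⁴ − T_wall⁴ = 1.049×10¹⁰ − 6.147×10⁹ = 4.339×10⁹ K⁴.
|P_net| = 0.67·5.67×10⁻⁸·0.02324·4.339×10⁹.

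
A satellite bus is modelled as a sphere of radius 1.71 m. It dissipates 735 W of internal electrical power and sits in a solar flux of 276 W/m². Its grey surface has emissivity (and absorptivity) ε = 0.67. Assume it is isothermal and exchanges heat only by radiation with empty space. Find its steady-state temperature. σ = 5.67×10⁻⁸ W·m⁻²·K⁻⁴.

At steady state, absorbed solar power + internal power = radiated power.
Absorbed: α·S·A_cross = 0.67·276·9.186 = 1699 W (cross-section πr²).
Total input = 1699 + 735 = 2434 W.
Radiated: εσ·A_surf·T⁴ with A_surf = 4πr² = 36.75 m².
T⁴ = 2434/(0.67·5.67×10⁻⁸·36.75) = 1.743×10⁹ K⁴.

T ≈ 204 K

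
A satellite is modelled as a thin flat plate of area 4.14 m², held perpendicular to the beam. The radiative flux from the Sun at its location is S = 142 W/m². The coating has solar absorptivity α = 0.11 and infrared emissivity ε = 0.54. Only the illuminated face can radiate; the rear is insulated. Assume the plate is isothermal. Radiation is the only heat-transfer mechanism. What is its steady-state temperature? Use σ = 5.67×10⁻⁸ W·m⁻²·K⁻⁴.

T ≈ 150 K

At equilibrium, absorbed power = emitted power.
Absorbing cross-section = A = 4.140 m²; emitting surface = A = 4.140 m² (ratio 1).
αS·A_cross = εσ·A_surf·T⁴  ⇒  T⁴ = αS/(ε·1σ).
T⁴ = 0.110·142/(0.54·1·5.67×10⁻⁸) = 5.102×10⁸ K⁴.
T = (5.102×10⁸)^(1/4).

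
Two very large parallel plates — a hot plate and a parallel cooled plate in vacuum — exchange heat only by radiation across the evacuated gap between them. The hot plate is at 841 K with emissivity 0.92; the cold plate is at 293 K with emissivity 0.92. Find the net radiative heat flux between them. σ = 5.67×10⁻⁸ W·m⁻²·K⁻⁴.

q ≈ 23800 W/m²

For two infinite grey parallel plates, q = σ(T₁⁴ − T₂⁴)/(1/ε₁ + 1/ε₂ − 1).
T₁⁴ − T₂⁴ = 5.002×10¹¹ − 7.370×10⁹ = 4.929×10¹¹ K⁴.
1/ε₁ + 1/ε₂ − 1 = 1.087 + 1.087 − 1 = 1.174.
q = 5.67×10⁻⁸ × 4.929×10¹¹ / 1.174.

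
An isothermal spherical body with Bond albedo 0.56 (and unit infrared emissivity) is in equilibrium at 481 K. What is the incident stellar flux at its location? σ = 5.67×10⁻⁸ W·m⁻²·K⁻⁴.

S ≈ 27600 W/m²

(1−a)S·πr² = σ·4πr²·T⁴ ⇒ S = 4σT⁴/(1−a).
S = 4·5.67×10⁻⁸·5.353×10¹⁰/0.440.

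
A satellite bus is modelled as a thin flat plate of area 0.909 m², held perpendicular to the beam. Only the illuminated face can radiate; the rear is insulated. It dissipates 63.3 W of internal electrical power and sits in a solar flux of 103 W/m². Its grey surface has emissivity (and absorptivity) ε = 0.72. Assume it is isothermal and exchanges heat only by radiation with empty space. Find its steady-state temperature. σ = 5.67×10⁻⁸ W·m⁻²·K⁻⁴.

T ≈ 244 K

At steady state, absorbed solar power + internal power = radiated power.
Absorbed: α·S·A_cross = 0.72·103·0.9090 = 67.41 W (cross-section A).
Total input = 67.41 + 63.3 = 130.7 W.
Radiated: εσ·A_surf·T⁴ with A_surf = A = 0.9090 m².
T⁴ = 130.7/(0.72·5.67×10⁻⁸·0.9090) = 3.522×10⁹ K⁴.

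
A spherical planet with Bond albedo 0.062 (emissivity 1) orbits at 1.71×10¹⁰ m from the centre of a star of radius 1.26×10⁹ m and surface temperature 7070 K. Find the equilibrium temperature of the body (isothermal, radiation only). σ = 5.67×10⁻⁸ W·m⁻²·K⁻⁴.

T ≈ 1340 K

The star's surface emits σT_*⁴; at distance d the flux is S = σT_*⁴(R_*/d)².
S = 5.67×10⁻⁸·(7070)⁴·(1.26×10⁹/1.71×10¹⁰)² = 7.691×10⁵ W/m².
For an isothermal sphere T⁴ = (1−a)S/(4σ) = 3.181×10¹² K⁴.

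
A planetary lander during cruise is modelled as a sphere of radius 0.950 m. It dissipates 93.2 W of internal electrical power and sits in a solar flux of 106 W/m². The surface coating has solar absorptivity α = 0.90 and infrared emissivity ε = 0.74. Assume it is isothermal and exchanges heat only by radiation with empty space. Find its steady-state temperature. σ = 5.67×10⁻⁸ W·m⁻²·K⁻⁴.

T ≈ 166 K

At steady state, absorbed solar power + internal power = radiated power.
Absorbed: α·S·A_cross = 0.90·106·2.835 = 270.5 W (cross-section πr²).
Total input = 270.5 + 93.2 = 363.7 W.
Radiated: εσ·A_surf·T⁴ with A_surf = 4πr² = 11.34 m².
T⁴ = 363.7/(0.74·5.67×10⁻⁸·11.34) = 7.643×10⁸ K⁴.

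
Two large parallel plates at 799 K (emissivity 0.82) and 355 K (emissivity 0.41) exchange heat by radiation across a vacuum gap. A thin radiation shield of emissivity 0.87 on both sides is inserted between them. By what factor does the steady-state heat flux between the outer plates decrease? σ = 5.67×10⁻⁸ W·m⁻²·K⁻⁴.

Without shield: q₀ = σΔ(T⁴)/(1/ε₁+1/ε₂−1) with denominator 2.659.
With shield the two gaps are in series; the resistances add: (1/ε₁+1/ε_s−1)+(1/ε_s+1/ε₂−1) = 1.369+2.588 = 3.957.
Heat-flux ratio q₀/q = 3.957/2.659.

factor ≈ 1.49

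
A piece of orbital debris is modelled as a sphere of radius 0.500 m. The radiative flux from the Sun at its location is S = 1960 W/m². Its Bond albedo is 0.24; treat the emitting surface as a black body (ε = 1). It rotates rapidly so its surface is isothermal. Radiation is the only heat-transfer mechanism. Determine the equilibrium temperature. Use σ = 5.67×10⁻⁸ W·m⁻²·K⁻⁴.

T ≈ 285 K

At equilibrium, absorbed power = emitted power.
Absorbing cross-section = πr² = 0.7854 m²; emitting surface = 4πr² = 3.142 m² (ratio 4).
(1−a)S·A_cross = εσ·A_surf·T⁴  ⇒  T⁴ = (1−a)S/(4σ).
T⁴ = 0.760·1960/(4·5.67×10⁻⁸) = 6.568×10⁹ K⁴.
T = (6.568×10⁹)^(1/4).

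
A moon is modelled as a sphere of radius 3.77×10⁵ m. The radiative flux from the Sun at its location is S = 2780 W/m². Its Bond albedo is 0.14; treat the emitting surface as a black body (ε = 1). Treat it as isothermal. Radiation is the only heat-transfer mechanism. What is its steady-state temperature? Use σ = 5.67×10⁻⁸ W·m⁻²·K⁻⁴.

T ≈ 320 K

At equilibrium, absorbed power = emitted power.
Absorbing cross-section = πr² = 4.465×10¹¹ m²; emitting surface = 4πr² = 1.786×10¹² m² (ratio 4).
(1−a)S·A_cross = εσ·A_surf·T⁴  ⇒  T⁴ = (1−a)S/(4σ).
T⁴ = 0.860·2780/(4·5.67×10⁻⁸) = 1.054×10¹⁰ K⁴.
T = (1.054×10¹⁰)^(1/4).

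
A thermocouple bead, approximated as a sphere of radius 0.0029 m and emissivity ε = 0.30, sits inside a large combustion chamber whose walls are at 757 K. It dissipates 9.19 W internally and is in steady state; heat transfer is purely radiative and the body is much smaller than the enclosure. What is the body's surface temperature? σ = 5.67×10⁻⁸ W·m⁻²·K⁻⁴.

T ≈ 1530 K

For a small grey body in a large enclosure, net radiated power = εσA(T⁴ − T_w⁴).
Steady state: P = εσA(T⁴ − T_w⁴) with A = 4πr² = 1.057×10⁻⁴ m².
T⁴ = P/(εσA) + T_w⁴ = 9.19/(0.30·5.67×10⁻⁸·1.057×10⁻⁴) + (757)⁴
    = 5.112×10¹² + 3.284×10¹¹ = 5.441×10¹² K⁴.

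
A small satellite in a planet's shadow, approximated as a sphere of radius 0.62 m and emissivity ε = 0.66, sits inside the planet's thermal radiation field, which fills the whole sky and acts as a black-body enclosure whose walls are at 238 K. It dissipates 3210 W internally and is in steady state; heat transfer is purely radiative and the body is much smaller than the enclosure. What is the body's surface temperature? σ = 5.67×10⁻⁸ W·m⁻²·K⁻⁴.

For a small grey body in a large enclosure, net radiated power = εσA(T⁴ − T_w⁴).
Steady state: P = εσA(T⁴ − T_w⁴) with A = 4πr² = 4.831 m².
T⁴ = P/(εσA) + T_w⁴ = 3210/(0.66·5.67×10⁻⁸·4.831) + (238)⁴
    = 1.776×10¹⁰ + 3.209×10⁹ = 2.097×10¹⁰ K⁴.

T ≈ 381 K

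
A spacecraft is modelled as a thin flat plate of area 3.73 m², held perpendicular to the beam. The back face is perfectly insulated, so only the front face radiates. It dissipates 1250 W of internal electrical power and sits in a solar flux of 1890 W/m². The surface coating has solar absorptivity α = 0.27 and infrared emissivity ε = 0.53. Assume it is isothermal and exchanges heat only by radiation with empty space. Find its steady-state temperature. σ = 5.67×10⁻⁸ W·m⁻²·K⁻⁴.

T ≈ 410 K

At steady state, absorbed solar power + internal power = radiated power.
Absorbed: α·S·A_cross = 0.27·1890·3.730 = 1903 W (cross-section A).
Total input = 1903 + 1250 = 3153 W.
Radiated: εσ·A_surf·T⁴ with A_surf = A = 3.730 m².
T⁴ = 3153/(0.53·5.67×10⁻⁸·3.730) = 2.813×10¹⁰ K⁴.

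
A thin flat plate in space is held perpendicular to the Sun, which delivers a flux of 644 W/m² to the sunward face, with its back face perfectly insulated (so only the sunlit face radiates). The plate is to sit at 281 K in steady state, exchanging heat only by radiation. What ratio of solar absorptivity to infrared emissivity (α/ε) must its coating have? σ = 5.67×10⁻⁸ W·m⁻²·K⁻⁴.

Balance: αS·A = εσ·1A·T⁴ ⇒ α/ε = σT⁴/S.
α/ε = 5.67×10⁻⁸·(281)⁴/644 = 5.67×10⁻⁸·6.235×10⁹/644.

α/ε ≈ 0.549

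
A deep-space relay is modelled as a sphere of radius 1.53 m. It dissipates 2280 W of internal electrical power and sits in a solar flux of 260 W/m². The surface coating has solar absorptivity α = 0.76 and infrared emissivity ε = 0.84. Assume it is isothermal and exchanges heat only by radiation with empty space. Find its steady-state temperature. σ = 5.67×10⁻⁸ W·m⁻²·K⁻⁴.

At steady state, absorbed solar power + internal power = radiated power.
Absorbed: α·S·A_cross = 0.76·260·7.354 = 1453 W (cross-section πr²).
Total input = 1453 + 2280 = 3733 W.
Radiated: εσ·A_surf·T⁴ with A_surf = 4πr² = 29.42 m².
T⁴ = 3733/(0.84·5.67×10⁻⁸·29.42) = 2.665×10⁹ K⁴.

T ≈ 227 K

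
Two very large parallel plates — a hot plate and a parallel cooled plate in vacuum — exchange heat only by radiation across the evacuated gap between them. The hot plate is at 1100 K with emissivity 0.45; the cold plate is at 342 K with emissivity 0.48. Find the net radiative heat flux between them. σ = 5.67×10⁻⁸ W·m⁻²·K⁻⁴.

For two infinite grey parallel plates, q = σ(T₁⁴ − T₂⁴)/(1/ε₁ + 1/ε₂ − 1).
T₁⁴ − T₂⁴ = 1.464×10¹² − 1.368×10¹⁰ = 1.450×10¹² K⁴.
1/ε₁ + 1/ε₂ − 1 = 2.222 + 2.083 − 1 = 3.306.
q = 5.67×10⁻⁸ × 1.450×10¹² / 3.306.

q ≈ 24900 W/m²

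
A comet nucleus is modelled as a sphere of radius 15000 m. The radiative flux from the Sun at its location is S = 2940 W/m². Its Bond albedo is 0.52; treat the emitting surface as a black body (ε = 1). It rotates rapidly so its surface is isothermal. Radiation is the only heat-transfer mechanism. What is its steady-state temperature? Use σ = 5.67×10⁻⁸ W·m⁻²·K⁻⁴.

At equilibrium, absorbed power = emitted power.
Absorbing cross-section = πr² = 7.069×10⁸ m²; emitting surface = 4πr² = 2.827×10⁹ m² (ratio 4).
(1−a)S·A_cross = εσ·A_surf·T⁴  ⇒  T⁴ = (1−a)S/(4σ).
T⁴ = 0.480·2940/(4·5.67×10⁻⁸) = 6.222×10⁹ K⁴.
T = (6.222×10⁹)^(1/4).

T ≈ 281 K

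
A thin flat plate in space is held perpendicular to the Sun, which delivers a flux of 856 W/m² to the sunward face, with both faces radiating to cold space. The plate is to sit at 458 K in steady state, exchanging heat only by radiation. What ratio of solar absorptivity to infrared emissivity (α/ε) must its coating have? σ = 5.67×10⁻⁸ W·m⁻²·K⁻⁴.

Balance: αS·A = εσ·2A·T⁴ ⇒ α/ε = 2σT⁴/S.
α/ε = 2·5.67×10⁻⁸·(458)⁴/856 = 2·5.67×10⁻⁸·4.400×10¹⁰/856.

α/ε ≈ 5.83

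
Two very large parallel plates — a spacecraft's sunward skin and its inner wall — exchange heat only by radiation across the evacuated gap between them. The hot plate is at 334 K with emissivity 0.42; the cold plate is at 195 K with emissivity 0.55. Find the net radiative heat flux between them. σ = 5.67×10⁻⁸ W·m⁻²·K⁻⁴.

For two infinite grey parallel plates, q = σ(T₁⁴ − T₂⁴)/(1/ε₁ + 1/ε₂ − 1).
T₁⁴ − T₂⁴ = 1.244×10¹⁰ − 1.446×10⁹ = 1.100×10¹⁰ K⁴.
1/ε₁ + 1/ε₂ − 1 = 2.381 + 1.818 − 1 = 3.199.
q = 5.67×10⁻⁸ × 1.100×10¹⁰ / 3.199.

q ≈ 195 W/m²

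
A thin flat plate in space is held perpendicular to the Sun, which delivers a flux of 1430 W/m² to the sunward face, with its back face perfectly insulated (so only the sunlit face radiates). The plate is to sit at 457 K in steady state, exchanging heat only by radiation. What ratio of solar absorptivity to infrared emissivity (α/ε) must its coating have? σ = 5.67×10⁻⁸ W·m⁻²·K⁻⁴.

α/ε ≈ 1.73

Balance: αS·A = εσ·1A·T⁴ ⇒ α/ε = σT⁴/S.
α/ε = 5.67×10⁻⁸·(457)⁴/1430 = 5.67×10⁻⁸·4.362×10¹⁰/1430.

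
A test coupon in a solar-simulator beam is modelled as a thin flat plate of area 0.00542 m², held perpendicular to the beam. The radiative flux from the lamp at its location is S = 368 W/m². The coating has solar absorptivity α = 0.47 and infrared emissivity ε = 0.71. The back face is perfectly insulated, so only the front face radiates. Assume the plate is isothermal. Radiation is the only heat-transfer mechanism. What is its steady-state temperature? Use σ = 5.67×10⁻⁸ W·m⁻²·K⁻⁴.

At equilibrium, absorbed power = emitted power.
Absorbing cross-section = A = 0.005420 m²; emitting surface = A = 0.005420 m² (ratio 1).
αS·A_cross = εσ·A_surf·T⁴  ⇒  T⁴ = αS/(ε·1σ).
T⁴ = 0.470·368/(0.71·1·5.67×10⁻⁸) = 4.296×10⁹ K⁴.
T = (4.296×10⁹)^(1/4).

T ≈ 256 K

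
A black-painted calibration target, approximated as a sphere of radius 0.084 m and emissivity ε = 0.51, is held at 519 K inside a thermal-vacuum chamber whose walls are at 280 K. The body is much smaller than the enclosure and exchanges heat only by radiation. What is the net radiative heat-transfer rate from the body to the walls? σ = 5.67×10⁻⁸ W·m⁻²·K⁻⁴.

P_net ≈ 170 W

For a small grey body in a large enclosure: P_net = εσA(T_body⁴ − T_wall⁴).
A = 4πr² = 0.08867 m²; T_body⁴ − T_wall⁴ = 7.256×10¹⁰ − 6.147×10⁹ = 6.641×10¹⁰ K⁴.
|P_net| = 0.51·5.67×10⁻⁸·0.08867·6.641×10¹⁰.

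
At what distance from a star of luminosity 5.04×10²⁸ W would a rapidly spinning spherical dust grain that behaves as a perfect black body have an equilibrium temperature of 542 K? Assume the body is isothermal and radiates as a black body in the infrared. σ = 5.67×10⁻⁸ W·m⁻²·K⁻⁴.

For an isothermal black-emitting sphere, (1−a)S·πr² = σ·4πr²·T⁴ ⇒ S = 4σT⁴/(1−a).
S = 4·5.67×10⁻⁸·(542)⁴/1.00 = 19570 W/m².
Flux falls as S = L/(4πd²), so d = √(L/(4πS)) = √(5.04×10²⁸/(4π·19570)).

d ≈ 4.53×10¹¹ m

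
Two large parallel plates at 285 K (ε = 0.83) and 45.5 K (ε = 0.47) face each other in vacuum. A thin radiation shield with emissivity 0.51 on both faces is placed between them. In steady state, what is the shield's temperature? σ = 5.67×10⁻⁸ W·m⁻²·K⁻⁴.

In steady state the net flux on the hot side equals that on the cold side.
σ(T₁⁴−T_s⁴)/D₁ = σ(T_s⁴−T₂⁴)/D₂, with D₁ = 1/ε₁+1/ε_s−1 = 2.166, D₂ = 1/ε_s+1/ε₂−1 = 3.088.
Solve for T_s⁴: T_s⁴ = (D₂·T₁⁴ + D₁·T₂⁴)/(D₁+D₂) = 3.880×10⁹ K⁴.

T_s ≈ 250 K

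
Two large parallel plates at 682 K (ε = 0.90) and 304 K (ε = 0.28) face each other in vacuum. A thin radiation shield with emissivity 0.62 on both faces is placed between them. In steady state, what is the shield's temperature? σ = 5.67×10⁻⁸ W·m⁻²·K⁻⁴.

T_s ≈ 628 K

In steady state the net flux on the hot side equals that on the cold side.
σ(T₁⁴−T_s⁴)/D₁ = σ(T_s⁴−T₂⁴)/D₂, with D₁ = 1/ε₁+1/ε_s−1 = 1.724, D₂ = 1/ε_s+1/ε₂−1 = 4.184.
Solve for T_s⁴: T_s⁴ = (D₂·T₁⁴ + D₁·T₂⁴)/(D₁+D₂) = 1.557×10¹¹ K⁴.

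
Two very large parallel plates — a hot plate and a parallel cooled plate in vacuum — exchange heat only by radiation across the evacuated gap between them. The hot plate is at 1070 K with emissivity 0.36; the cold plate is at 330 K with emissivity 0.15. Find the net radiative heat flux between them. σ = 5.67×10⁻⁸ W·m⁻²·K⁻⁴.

q ≈ 8720 W/m²

For two infinite grey parallel plates, q = σ(T₁⁴ − T₂⁴)/(1/ε₁ + 1/ε₂ − 1).
T₁⁴ − T₂⁴ = 1.311×10¹² − 1.186×10¹⁰ = 1.299×10¹² K⁴.
1/ε₁ + 1/ε₂ − 1 = 2.778 + 6.667 − 1 = 8.444.
q = 5.67×10⁻⁸ × 1.299×10¹² / 8.444.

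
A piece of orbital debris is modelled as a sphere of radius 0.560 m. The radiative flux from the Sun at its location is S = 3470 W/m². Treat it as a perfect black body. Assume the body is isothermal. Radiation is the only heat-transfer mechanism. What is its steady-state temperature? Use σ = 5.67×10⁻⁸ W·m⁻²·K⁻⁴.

At equilibrium, absorbed power = emitted power.
Absorbing cross-section = πr² = 0.9852 m²; emitting surface = 4πr² = 3.941 m² (ratio 4).
S·A_cross = εσ·A_surf·T⁴  ⇒  T⁴ = S/(4σ).
T⁴ = 1.00·3470/(4·5.67×10⁻⁸) = 1.530×10¹⁰ K⁴.
T = (1.530×10¹⁰)^(1/4).

T ≈ 352 K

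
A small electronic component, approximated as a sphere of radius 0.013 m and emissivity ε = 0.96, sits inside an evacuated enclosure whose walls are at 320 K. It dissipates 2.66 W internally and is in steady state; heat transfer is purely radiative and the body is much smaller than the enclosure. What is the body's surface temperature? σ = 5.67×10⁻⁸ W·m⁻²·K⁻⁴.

T ≈ 428 K

For a small grey body in a large enclosure, net radiated power = εσA(T⁴ − T_w⁴).
Steady state: P = εσA(T⁴ − T_w⁴) with A = 4πr² = 0.002124 m².
T⁴ = P/(εσA) + T_w⁴ = 2.66/(0.96·5.67×10⁻⁸·0.002124) + (320)⁴
    = 2.301×10¹⁰ + 1.049×10¹⁰ = 3.350×10¹⁰ K⁴.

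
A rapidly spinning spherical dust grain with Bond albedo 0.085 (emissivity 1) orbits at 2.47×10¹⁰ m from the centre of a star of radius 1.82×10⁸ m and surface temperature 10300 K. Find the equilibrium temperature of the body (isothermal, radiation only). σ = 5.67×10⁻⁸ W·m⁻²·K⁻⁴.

The star's surface emits σT_*⁴; at distance d the flux is S = σT_*⁴(R_*/d)².
S = 5.67×10⁻⁸·(10300)⁴·(1.82×10⁸/2.47×10¹⁰)² = 34650 W/m².
For an isothermal sphere T⁴ = (1−a)S/(4σ) = 1.398×10¹¹ K⁴.

T ≈ 611 K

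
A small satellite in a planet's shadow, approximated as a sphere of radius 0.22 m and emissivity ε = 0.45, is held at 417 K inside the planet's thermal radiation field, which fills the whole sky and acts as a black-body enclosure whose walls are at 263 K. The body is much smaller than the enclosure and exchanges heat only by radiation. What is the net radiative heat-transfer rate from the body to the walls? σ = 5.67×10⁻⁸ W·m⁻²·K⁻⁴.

For a small grey body in a large enclosure: P_net = εσA(T_body⁴ − T_wall⁴).
A = 4πr² = 0.6082 m²; T_body⁴ − T_wall⁴ = 3.024×10¹⁰ − 4.784×10⁹ = 2.545×10¹⁰ K⁴.
|P_net| = 0.45·5.67×10⁻⁸·0.6082·2.545×10¹⁰.

P_net ≈ 395 W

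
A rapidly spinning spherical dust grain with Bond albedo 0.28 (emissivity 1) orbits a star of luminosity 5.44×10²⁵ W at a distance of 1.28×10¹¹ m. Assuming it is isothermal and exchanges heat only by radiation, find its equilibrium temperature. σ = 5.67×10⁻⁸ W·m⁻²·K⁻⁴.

First find the stellar flux at distance d: S = L/(4πd²) = 5.44×10²⁵/(4π·(1.28×10¹¹)²) = 264.2 W/m².
For an isothermal sphere, absorbed (1−a)S·πr² = emitted σ·4πr²·T⁴, so T⁴ = (1−a)S/(4σ).
T⁴ = 0.720·264.2/(4·5.67×10⁻⁸) = 8.388×10⁸ K⁴.

T ≈ 170 K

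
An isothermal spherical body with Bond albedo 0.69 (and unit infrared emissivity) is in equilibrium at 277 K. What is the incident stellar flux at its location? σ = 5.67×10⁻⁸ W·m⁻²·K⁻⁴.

(1−a)S·πr² = σ·4πr²·T⁴ ⇒ S = 4σT⁴/(1−a).
S = 4·5.67×10⁻⁸·5.887×10⁹/0.310.

S ≈ 4310 W/m²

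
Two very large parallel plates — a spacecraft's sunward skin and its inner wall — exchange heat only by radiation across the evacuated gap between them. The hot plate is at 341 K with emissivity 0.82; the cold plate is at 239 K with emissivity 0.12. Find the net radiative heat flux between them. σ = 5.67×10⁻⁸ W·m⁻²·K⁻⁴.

q ≈ 68.0 W/m²

For two infinite grey parallel plates, q = σ(T₁⁴ − T₂⁴)/(1/ε₁ + 1/ε₂ − 1).
T₁⁴ − T₂⁴ = 1.352×10¹⁰ − 3.263×10⁹ = 1.026×10¹⁰ K⁴.
1/ε₁ + 1/ε₂ − 1 = 1.220 + 8.333 − 1 = 8.553.
q = 5.67×10⁻⁸ × 1.026×10¹⁰ / 8.553.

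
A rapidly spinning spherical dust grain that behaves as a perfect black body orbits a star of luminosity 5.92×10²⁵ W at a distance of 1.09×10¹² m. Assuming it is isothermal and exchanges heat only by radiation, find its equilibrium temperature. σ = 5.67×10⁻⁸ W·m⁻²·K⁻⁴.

T ≈ 64.7 K

First find the stellar flux at distance d: S = L/(4πd²) = 5.92×10²⁵/(4π·(1.09×10¹²)²) = 3.965 W/m².
For an isothermal sphere, absorbed (1−a)S·πr² = emitted σ·4πr²·T⁴, so T⁴ = (1−a)S/(4σ).
T⁴ = 1.00·3.965/(4·5.67×10⁻⁸) = 1.748×10⁷ K⁴.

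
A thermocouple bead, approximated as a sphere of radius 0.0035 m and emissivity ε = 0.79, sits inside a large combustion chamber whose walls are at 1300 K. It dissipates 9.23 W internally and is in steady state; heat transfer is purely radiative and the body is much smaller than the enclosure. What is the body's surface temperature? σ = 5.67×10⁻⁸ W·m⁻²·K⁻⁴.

T ≈ 1430 K

For a small grey body in a large enclosure, net radiated power = εσA(T⁴ − T_w⁴).
Steady state: P = εσA(T⁴ − T_w⁴) with A = 4πr² = 1.539×10⁻⁴ m².
T⁴ = P/(εσA) + T_w⁴ = 9.23/(0.79·5.67×10⁻⁸·1.539×10⁻⁴) + (1300)⁴
    = 1.339×10¹² + 2.856×10¹² = 4.195×10¹² K⁴.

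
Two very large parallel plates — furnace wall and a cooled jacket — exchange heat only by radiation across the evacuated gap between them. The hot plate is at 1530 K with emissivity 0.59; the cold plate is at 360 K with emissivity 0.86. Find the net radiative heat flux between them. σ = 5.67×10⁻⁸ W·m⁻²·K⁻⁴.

For two infinite grey parallel plates, q = σ(T₁⁴ − T₂⁴)/(1/ε₁ + 1/ε₂ − 1).
T₁⁴ − T₂⁴ = 5.480×10¹² − 1.680×10¹⁰ = 5.463×10¹² K⁴.
1/ε₁ + 1/ε₂ − 1 = 1.695 + 1.163 − 1 = 1.858.
q = 5.67×10⁻⁸ × 5.463×10¹² / 1.858.

q ≈ 1.67×10⁵ W/m²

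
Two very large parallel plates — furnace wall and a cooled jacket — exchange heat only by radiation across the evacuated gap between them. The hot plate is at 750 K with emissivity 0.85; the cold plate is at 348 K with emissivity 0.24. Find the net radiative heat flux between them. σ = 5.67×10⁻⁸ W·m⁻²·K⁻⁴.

q ≈ 3940 W/m²

For two infinite grey parallel plates, q = σ(T₁⁴ − T₂⁴)/(1/ε₁ + 1/ε₂ − 1).
T₁⁴ − T₂⁴ = 3.164×10¹¹ − 1.467×10¹⁰ = 3.017×10¹¹ K⁴.
1/ε₁ + 1/ε₂ − 1 = 1.176 + 4.167 − 1 = 4.343.
q = 5.67×10⁻⁸ × 3.017×10¹¹ / 4.343.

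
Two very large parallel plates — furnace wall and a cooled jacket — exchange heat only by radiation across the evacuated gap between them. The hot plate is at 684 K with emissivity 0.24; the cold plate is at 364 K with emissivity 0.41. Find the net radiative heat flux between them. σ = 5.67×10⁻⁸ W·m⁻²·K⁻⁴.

q ≈ 2040 W/m²

For two infinite grey parallel plates, q = σ(T₁⁴ − T₂⁴)/(1/ε₁ + 1/ε₂ − 1).
T₁⁴ − T₂⁴ = 2.189×10¹¹ − 1.756×10¹⁰ = 2.013×10¹¹ K⁴.
1/ε₁ + 1/ε₂ − 1 = 4.167 + 2.439 − 1 = 5.606.
q = 5.67×10⁻⁸ × 2.013×10¹¹ / 5.606.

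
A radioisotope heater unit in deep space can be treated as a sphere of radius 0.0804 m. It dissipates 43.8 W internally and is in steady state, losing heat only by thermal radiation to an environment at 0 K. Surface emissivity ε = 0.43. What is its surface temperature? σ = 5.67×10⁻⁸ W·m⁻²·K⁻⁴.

T ≈ 386 K

Steady state: internal power = radiated power, P = εσA T⁴.
Radiating area A = 4πr² = 0.08123 m².
T⁴ = P/(εσA) = 43.8/(0.43·5.67×10⁻⁸·0.08123) = 2.212×10¹⁰ K⁴.
T = (2.212×10¹⁰)^(1/4).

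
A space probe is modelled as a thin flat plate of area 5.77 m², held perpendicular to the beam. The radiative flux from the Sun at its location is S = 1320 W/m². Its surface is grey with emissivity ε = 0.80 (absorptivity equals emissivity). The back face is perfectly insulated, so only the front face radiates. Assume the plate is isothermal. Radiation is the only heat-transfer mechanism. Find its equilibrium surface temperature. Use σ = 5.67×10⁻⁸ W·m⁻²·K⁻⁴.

T ≈ 391 K

At equilibrium, absorbed power = emitted power.
Absorbing cross-section = A = 5.770 m²; emitting surface = A = 5.770 m² (ratio 1).
εS·A_cross = εσ·A_surf·T⁴  ⇒  T⁴ = S/(1σ)   (ε cancels).
T⁴ = 1320/(1·5.67×10⁻⁸) = 2.328×10¹⁰ K⁴.
T = (2.328×10¹⁰)^(1/4).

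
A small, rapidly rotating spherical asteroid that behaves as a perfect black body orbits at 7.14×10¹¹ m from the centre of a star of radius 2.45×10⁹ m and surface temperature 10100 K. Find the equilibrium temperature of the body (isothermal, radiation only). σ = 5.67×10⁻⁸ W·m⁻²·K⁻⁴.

The star's surface emits σT_*⁴; at distance d the flux is S = σT_*⁴(R_*/d)².
S = 5.67×10⁻⁸·(10100)⁴·(2.45×10⁹/7.14×10¹¹)² = 6947 W/m².
For an isothermal sphere T⁴ = (1−a)S/(4σ) = 3.063×10¹⁰ K⁴.

T ≈ 418 K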